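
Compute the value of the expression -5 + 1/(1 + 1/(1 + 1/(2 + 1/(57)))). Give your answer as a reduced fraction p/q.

-1263/287

Build up convergents one term at a time:
a_0 = -5: -5/1
a_1 = 1: -4/1
a_2 = 1: -9/2
a_3 = 2: -22/5
a_4 = 57: -1263/287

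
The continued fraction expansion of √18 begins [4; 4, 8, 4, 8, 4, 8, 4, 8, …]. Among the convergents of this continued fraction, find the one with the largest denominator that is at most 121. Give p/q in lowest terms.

List convergents until the denominator exceeds the bound:
a_0 = 4: 4/1  (≤ bound)
a_1 = 4: 17/4  (≤ bound)
a_2 = 8: 140/33  (≤ bound)
a_3 = 4: 577/136  (> 121, stop)

140/33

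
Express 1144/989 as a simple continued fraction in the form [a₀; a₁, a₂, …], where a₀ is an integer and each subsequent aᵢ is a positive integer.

Run the Euclidean algorithm, recording each quotient:
1144 = 1·989 + 155, so a_0 = 1
989 = 6·155 + 59, so a_1 = 6
155 = 2·59 + 37, so a_2 = 2
59 = 1·37 + 22, so a_3 = 1
37 = 1·22 + 15, so a_4 = 1
22 = 1·15 + 7, so a_5 = 1
15 = 2·7 + 1, so a_6 = 2
7 = 7·1 + 0, so a_7 = 7

[1; 6, 2, 1, 1, 1, 2, 7]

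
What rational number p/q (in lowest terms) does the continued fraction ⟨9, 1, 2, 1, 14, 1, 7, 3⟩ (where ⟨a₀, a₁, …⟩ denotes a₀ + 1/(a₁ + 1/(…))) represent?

Collapse the nested fraction from the inside out:
Start with 3.
7 + 1/(3/1) = 7 + 1/3 = 22/3
1 + 1/(22/3) = 1 + 3/22 = 25/22
14 + 1/(25/22) = 14 + 22/25 = 372/25
1 + 1/(372/25) = 1 + 25/372 = 397/372
2 + 1/(397/372) = 2 + 372/397 = 1166/397
1 + 1/(1166/397) = 1 + 397/1166 = 1563/1166
9 + 1/(1563/1166) = 9 + 1166/1563 = 15233/1563

15233/1563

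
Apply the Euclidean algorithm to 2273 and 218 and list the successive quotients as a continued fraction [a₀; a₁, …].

⌊2273/218⌋ = 10, remainder 93
⌊218/93⌋ = 2, remainder 32
⌊93/32⌋ = 2, remainder 29
⌊32/29⌋ = 1, remainder 3
⌊29/3⌋ = 9, remainder 2
⌊3/2⌋ = 1, remainder 1
⌊2/1⌋ = 2, remainder 0

[10; 2, 2, 1, 9, 1, 2]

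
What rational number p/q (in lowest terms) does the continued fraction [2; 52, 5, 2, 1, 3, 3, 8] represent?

Build up convergents one term at a time:
a_0 = 2: 2/1
a_1 = 52: 105/52
a_2 = 5: 527/261
a_3 = 2: 1159/574
a_4 = 1: 1686/835
a_5 = 3: 6217/3079
a_6 = 3: 20337/10072
a_7 = 8: 168913/83655

168913/83655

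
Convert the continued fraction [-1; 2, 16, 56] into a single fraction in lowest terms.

a_0 = -1: -1/1
a_1 = 2: -1/2
a_2 = 16: -17/33
a_3 = 56: -953/1850

-953/1850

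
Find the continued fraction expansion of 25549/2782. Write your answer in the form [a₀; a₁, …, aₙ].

25549 = 9·2782 + 511, so a_0 = 9
2782 = 5·511 + 227, so a_1 = 5
511 = 2·227 + 57, so a_2 = 2
227 = 3·57 + 56, so a_3 = 3
57 = 1·56 + 1, so a_4 = 1
56 = 56·1 + 0, so a_5 = 56

[9; 5, 2, 3, 1, 56]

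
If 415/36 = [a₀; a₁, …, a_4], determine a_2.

Run the Euclidean algorithm, recording each quotient:
415 = 11·36 + 19, so a_0 = 11
36 = 1·19 + 17, so a_1 = 1
19 = 1·17 + 2, so a_2 = 1

1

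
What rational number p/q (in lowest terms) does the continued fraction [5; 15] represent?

76/15

Collapse the nested fraction from the inside out:
Start with 15.
5 + 1/(15/1) = 5 + 1/15 = 76/15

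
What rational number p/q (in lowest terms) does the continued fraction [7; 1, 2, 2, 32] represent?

a_0 = 7: 7/1
a_1 = 1: 8/1
a_2 = 2: 23/3
a_3 = 2: 54/7
a_4 = 32: 1751/227

1751/227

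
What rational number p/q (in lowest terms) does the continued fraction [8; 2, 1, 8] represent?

217/26

Compute successive convergents:
a_0 = 8: 8/1
a_1 = 2: 17/2
a_2 = 1: 25/3
a_3 = 8: 217/26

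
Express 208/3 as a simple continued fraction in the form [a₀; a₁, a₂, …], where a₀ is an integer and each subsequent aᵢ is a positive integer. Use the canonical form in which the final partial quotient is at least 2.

208 ÷ 3 → quotient 69, remainder 1
3 ÷ 1 → quotient 3, remainder 0

[69; 3]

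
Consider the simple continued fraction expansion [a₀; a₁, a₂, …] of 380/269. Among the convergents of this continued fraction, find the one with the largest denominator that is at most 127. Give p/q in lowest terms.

List convergents until the denominator exceeds the bound:
a_0 = 1: 1/1  (≤ bound)
a_1 = 2: 3/2  (≤ bound)
a_2 = 2: 7/5  (≤ bound)
a_3 = 2: 17/12  (≤ bound)
a_4 = 1: 24/17  (≤ bound)
a_5 = 3: 89/63  (≤ bound)
a_6 = 4: 380/269  (> 127, stop)

89/63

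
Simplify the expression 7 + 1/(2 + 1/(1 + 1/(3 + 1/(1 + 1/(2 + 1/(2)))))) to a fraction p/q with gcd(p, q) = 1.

Compute successive convergents:
a_0 = 7: 7/1
a_1 = 2: 15/2
a_2 = 1: 22/3
a_3 = 3: 81/11
a_4 = 1: 103/14
a_5 = 2: 287/39
a_6 = 2: 677/92

677/92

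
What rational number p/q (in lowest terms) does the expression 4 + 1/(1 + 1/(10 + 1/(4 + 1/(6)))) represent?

1380/281

Start with 6.
4 + 1/(6/1) = 4 + 1/6 = 25/6
10 + 1/(25/6) = 10 + 6/25 = 256/25
1 + 1/(256/25) = 1 + 25/256 = 281/256
4 + 1/(281/256) = 4 + 256/281 = 1380/281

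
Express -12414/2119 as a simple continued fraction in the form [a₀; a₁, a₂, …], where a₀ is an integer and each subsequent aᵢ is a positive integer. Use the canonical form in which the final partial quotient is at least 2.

⌊-12414/2119⌋ = -6, remainder 300
⌊2119/300⌋ = 7, remainder 19
⌊300/19⌋ = 15, remainder 15
⌊19/15⌋ = 1, remainder 4
⌊15/4⌋ = 3, remainder 3
⌊4/3⌋ = 1, remainder 1
⌊3/1⌋ = 3, remainder 0

[-6; 7, 15, 1, 3, 1, 3]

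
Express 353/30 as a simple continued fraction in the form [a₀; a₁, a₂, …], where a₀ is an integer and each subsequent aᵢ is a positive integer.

353 ÷ 30 → quotient 11, remainder 23
30 ÷ 23 → quotient 1, remainder 7
23 ÷ 7 → quotient 3, remainder 2
7 ÷ 2 → quotient 3, remainder 1
2 ÷ 1 → quotient 2, remainder 0

[11; 1, 3, 3, 2]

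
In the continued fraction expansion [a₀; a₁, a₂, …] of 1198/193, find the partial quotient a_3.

Run the Euclidean algorithm, recording each quotient:
1198 = 6·193 + 40, so a_0 = 6
193 = 4·40 + 33, so a_1 = 4
40 = 1·33 + 7, so a_2 = 1
33 = 4·7 + 5, so a_3 = 4

4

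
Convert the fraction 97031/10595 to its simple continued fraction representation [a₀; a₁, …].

Repeatedly divide and take the remainder:
⌊97031/10595⌋ = 9, remainder 1676
⌊10595/1676⌋ = 6, remainder 539
⌊1676/539⌋ = 3, remainder 59
⌊539/59⌋ = 9, remainder 8
⌊59/8⌋ = 7, remainder 3
⌊8/3⌋ = 2, remainder 2
⌊3/2⌋ = 1, remainder 1
⌊2/1⌋ = 2, remainder 0

[9; 6, 3, 9, 7, 2, 1, 2]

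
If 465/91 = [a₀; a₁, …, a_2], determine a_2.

Run the Euclidean algorithm, recording each quotient:
465 = 5·91 + 10, so a_0 = 5
91 = 9·10 + 1, so a_1 = 9
10 = 10·1 + 0, so a_2 = 10

10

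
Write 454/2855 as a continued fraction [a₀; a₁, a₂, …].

Apply division with remainder until the remainder is 0:
454 = 0·2855 + 454, so a_0 = 0
2855 = 6·454 + 131, so a_1 = 6
454 = 3·131 + 61, so a_2 = 3
131 = 2·61 + 9, so a_3 = 2
61 = 6·9 + 7, so a_4 = 6
9 = 1·7 + 2, so a_5 = 1
7 = 3·2 + 1, so a_6 = 3
2 = 2·1 + 0, so a_7 = 2

[0; 6, 3, 2, 6, 1, 3, 2]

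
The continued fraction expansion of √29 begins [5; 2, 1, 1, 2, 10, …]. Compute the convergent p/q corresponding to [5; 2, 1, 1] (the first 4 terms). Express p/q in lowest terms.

27/5

Starting at the tail and folding back:
Start with 1.
1 + 1/(1/1) = 1 + 1/1 = 2/1
2 + 1/(2/1) = 2 + 1/2 = 5/2
5 + 1/(5/2) = 5 + 2/5 = 27/5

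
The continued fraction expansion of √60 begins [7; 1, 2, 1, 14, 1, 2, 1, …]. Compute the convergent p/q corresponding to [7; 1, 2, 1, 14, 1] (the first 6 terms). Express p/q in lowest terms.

488/63

Starting at the tail and folding back:
Start with 1.
14 + 1/(1/1) = 14 + 1/1 = 15/1
1 + 1/(15/1) = 1 + 1/15 = 16/15
2 + 1/(16/15) = 2 + 15/16 = 47/16
1 + 1/(47/16) = 1 + 16/47 = 63/47
7 + 1/(63/47) = 7 + 47/63 = 488/63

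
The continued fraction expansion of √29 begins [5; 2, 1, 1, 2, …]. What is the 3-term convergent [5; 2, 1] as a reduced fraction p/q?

16/3

Compute successive convergents:
a_0 = 5: 5/1
a_1 = 2: 11/2
a_2 = 1: 16/3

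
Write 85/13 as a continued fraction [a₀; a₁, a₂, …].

⌊85/13⌋ = 6, remainder 7
⌊13/7⌋ = 1, remainder 6
⌊7/6⌋ = 1, remainder 1
⌊6/1⌋ = 6, remainder 0

[6; 1, 1, 6]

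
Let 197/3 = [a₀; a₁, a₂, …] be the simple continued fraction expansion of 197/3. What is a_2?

197 = 65·3 + 2, so a_0 = 65
3 = 1·2 + 1, so a_1 = 1
2 = 2·1 + 0, so a_2 = 2

2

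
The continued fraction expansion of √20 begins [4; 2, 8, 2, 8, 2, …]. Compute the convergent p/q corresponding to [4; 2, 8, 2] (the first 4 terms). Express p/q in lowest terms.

161/36

Start with 2.
8 + 1/(2/1) = 8 + 1/2 = 17/2
2 + 1/(17/2) = 2 + 2/17 = 36/17
4 + 1/(36/17) = 4 + 17/36 = 161/36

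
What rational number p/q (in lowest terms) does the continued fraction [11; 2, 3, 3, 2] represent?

606/53

Start with 2.
3 + 1/(2/1) = 3 + 1/2 = 7/2
3 + 1/(7/2) = 3 + 2/7 = 23/7
2 + 1/(23/7) = 2 + 7/23 = 53/23
11 + 1/(53/23) = 11 + 23/53 = 606/53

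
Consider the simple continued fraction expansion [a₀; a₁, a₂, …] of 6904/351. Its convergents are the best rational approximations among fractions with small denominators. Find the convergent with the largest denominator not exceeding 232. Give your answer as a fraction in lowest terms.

2321/118

a_0 = 19: 19/1  (≤ bound)
a_1 = 1: 20/1  (≤ bound)
a_2 = 2: 59/3  (≤ bound)
a_3 = 38: 2262/115  (≤ bound)
a_4 = 1: 2321/118  (≤ bound)
a_5 = 2: 6904/351  (> 232, stop)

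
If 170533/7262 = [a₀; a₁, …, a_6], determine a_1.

2

170533 ÷ 7262 → quotient 23, remainder 3507
7262 ÷ 3507 → quotient 2, remainder 248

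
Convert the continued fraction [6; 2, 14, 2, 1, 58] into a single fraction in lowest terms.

a_0 = 6: 6/1
a_1 = 2: 13/2
a_2 = 14: 188/29
a_3 = 2: 389/60
a_4 = 1: 577/89
a_5 = 58: 33855/5222

33855/5222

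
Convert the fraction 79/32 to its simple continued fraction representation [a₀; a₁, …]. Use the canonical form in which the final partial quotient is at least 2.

⌊79/32⌋ = 2, remainder 15
⌊32/15⌋ = 2, remainder 2
⌊15/2⌋ = 7, remainder 1
⌊2/1⌋ = 2, remainder 0

[2; 2, 7, 2]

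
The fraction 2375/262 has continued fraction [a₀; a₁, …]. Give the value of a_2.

2

2375 = 9·262 + 17, so a_0 = 9
262 = 15·17 + 7, so a_1 = 15
17 = 2·7 + 3, so a_2 = 2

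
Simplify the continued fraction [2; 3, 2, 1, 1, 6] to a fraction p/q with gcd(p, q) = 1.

257/112

Start with 6.
1 + 1/(6/1) = 1 + 1/6 = 7/6
1 + 1/(7/6) = 1 + 6/7 = 13/7
2 + 1/(13/7) = 2 + 7/13 = 33/13
3 + 1/(33/13) = 3 + 13/33 = 112/33
2 + 1/(112/33) = 2 + 33/112 = 257/112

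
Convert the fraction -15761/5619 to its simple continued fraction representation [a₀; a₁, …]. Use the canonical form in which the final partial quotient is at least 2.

[-3; 5, 7, 1, 7, 1, 2, 5]

Run the Euclidean algorithm, recording each quotient:
⌊-15761/5619⌋ = -3, remainder 1096
⌊5619/1096⌋ = 5, remainder 139
⌊1096/139⌋ = 7, remainder 123
⌊139/123⌋ = 1, remainder 16
⌊123/16⌋ = 7, remainder 11
⌊16/11⌋ = 1, remainder 5
⌊11/5⌋ = 2, remainder 1
⌊5/1⌋ = 5, remainder 0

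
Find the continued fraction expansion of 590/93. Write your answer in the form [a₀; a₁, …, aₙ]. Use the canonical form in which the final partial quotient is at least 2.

[6; 2, 1, 9, 1, 2]

Repeatedly divide and take the remainder:
590 ÷ 93 → quotient 6, remainder 32
93 ÷ 32 → quotient 2, remainder 29
32 ÷ 29 → quotient 1, remainder 3
29 ÷ 3 → quotient 9, remainder 2
3 ÷ 2 → quotient 1, remainder 1
2 ÷ 1 → quotient 2, remainder 0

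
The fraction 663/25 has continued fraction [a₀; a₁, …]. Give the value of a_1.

1

663 = 26·25 + 13, so a_0 = 26
25 = 1·13 + 12, so a_1 = 1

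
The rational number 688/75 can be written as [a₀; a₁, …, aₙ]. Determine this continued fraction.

[9; 5, 1, 3, 3]

⌊688/75⌋ = 9, remainder 13
⌊75/13⌋ = 5, remainder 10
⌊13/10⌋ = 1, remainder 3
⌊10/3⌋ = 3, remainder 1
⌊3/1⌋ = 3, remainder 0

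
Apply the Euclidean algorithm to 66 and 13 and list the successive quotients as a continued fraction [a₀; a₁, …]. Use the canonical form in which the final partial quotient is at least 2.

[5; 13]

66 ÷ 13 → quotient 5, remainder 1
13 ÷ 1 → quotient 13, remainder 0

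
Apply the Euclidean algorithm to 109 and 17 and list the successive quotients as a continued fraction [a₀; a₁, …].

Apply division with remainder until the remainder is 0:
109 ÷ 17 → quotient 6, remainder 7
17 ÷ 7 → quotient 2, remainder 3
7 ÷ 3 → quotient 2, remainder 1
3 ÷ 1 → quotient 3, remainder 0

[6; 2, 2, 3]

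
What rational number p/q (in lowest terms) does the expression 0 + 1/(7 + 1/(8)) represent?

8/57

Start with 8.
7 + 1/(8/1) = 7 + 1/8 = 57/8
0 + 1/(57/8) = 0 + 8/57 = 8/57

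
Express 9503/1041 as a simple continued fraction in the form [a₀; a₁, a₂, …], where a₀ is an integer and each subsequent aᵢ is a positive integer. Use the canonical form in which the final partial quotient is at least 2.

⌊9503/1041⌋ = 9, remainder 134
⌊1041/134⌋ = 7, remainder 103
⌊134/103⌋ = 1, remainder 31
⌊103/31⌋ = 3, remainder 10
⌊31/10⌋ = 3, remainder 1
⌊10/1⌋ = 10, remainder 0

[9; 7, 1, 3, 3, 10]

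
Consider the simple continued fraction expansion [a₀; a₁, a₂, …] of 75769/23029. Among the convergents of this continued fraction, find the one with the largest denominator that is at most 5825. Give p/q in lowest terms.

a_0 = 3: 3/1  (≤ bound)
a_1 = 3: 10/3  (≤ bound)
a_2 = 2: 23/7  (≤ bound)
a_3 = 4: 102/31  (≤ bound)
a_4 = 6: 635/193  (≤ bound)
a_5 = 59: 37567/11418  (> 5825, stop)

635/193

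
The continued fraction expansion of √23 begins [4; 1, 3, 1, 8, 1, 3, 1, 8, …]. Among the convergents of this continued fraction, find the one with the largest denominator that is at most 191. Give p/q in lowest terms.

List convergents until the denominator exceeds the bound:
a_0 = 4: 4/1  (≤ bound)
a_1 = 1: 5/1  (≤ bound)
a_2 = 3: 19/4  (≤ bound)
a_3 = 1: 24/5  (≤ bound)
a_4 = 8: 211/44  (≤ bound)
a_5 = 1: 235/49  (≤ bound)
a_6 = 3: 916/191  (≤ bound)
a_7 = 1: 1151/240  (> 191, stop)

916/191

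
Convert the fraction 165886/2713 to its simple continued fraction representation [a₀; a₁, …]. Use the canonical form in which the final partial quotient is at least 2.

[61; 6, 1, 9, 2, 1, 12]

⌊165886/2713⌋ = 61, remainder 393
⌊2713/393⌋ = 6, remainder 355
⌊393/355⌋ = 1, remainder 38
⌊355/38⌋ = 9, remainder 13
⌊38/13⌋ = 2, remainder 12
⌊13/12⌋ = 1, remainder 1
⌊12/1⌋ = 12, remainder 0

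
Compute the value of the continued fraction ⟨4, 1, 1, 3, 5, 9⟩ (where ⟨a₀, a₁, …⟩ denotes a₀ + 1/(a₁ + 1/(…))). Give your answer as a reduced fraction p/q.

Compute successive convergents:
a_0 = 4: 4/1
a_1 = 1: 5/1
a_2 = 1: 9/2
a_3 = 3: 32/7
a_4 = 5: 169/37
a_5 = 9: 1553/340

1553/340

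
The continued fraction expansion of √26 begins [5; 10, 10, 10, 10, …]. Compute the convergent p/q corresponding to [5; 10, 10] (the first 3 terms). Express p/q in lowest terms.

Start with 10.
10 + 1/(10/1) = 10 + 1/10 = 101/10
5 + 1/(101/10) = 5 + 10/101 = 515/101

515/101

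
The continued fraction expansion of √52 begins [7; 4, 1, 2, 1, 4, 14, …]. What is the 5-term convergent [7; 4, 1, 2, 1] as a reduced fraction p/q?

137/19

Compute successive convergents:
a_0 = 7: 7/1
a_1 = 4: 29/4
a_2 = 1: 36/5
a_3 = 2: 101/14
a_4 = 1: 137/19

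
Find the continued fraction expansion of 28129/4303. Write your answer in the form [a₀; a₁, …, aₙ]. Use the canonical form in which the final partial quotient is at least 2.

[6; 1, 1, 6, 4, 11, 7]

Run the Euclidean algorithm, recording each quotient:
28129 = 6·4303 + 2311, so a_0 = 6
4303 = 1·2311 + 1992, so a_1 = 1
2311 = 1·1992 + 319, so a_2 = 1
1992 = 6·319 + 78, so a_3 = 6
319 = 4·78 + 7, so a_4 = 4
78 = 11·7 + 1, so a_5 = 11
7 = 7·1 + 0, so a_6 = 7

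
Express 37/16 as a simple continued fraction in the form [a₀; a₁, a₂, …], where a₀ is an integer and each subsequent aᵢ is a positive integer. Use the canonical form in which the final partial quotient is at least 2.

[2; 3, 5]

37 ÷ 16 → quotient 2, remainder 5
16 ÷ 5 → quotient 3, remainder 1
5 ÷ 1 → quotient 5, remainder 0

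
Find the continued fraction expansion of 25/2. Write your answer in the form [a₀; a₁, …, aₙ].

25 ÷ 2 → quotient 12, remainder 1
2 ÷ 1 → quotient 2, remainder 0

[12; 2]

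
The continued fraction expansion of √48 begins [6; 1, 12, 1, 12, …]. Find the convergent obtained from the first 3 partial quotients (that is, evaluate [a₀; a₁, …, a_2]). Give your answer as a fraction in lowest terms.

Start with 12.
1 + 1/(12/1) = 1 + 1/12 = 13/12
6 + 1/(13/12) = 6 + 12/13 = 90/13

90/13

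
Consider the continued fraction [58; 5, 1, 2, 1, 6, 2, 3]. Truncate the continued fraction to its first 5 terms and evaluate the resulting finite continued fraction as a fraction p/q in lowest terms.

a_0 = 58: 58/1
a_1 = 5: 291/5
a_2 = 1: 349/6
a_3 = 2: 989/17
a_4 = 1: 1338/23

1338/23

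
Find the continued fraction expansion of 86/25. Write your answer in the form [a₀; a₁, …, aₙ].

Repeatedly divide and take the remainder:
86 ÷ 25 → quotient 3, remainder 11
25 ÷ 11 → quotient 2, remainder 3
11 ÷ 3 → quotient 3, remainder 2
3 ÷ 2 → quotient 1, remainder 1
2 ÷ 1 → quotient 2, remainder 0

[3; 2, 3, 1, 2]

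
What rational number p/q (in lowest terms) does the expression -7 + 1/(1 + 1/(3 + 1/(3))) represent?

Build up convergents one term at a time:
a_0 = -7: -7/1
a_1 = 1: -6/1
a_2 = 3: -25/4
a_3 = 3: -81/13

-81/13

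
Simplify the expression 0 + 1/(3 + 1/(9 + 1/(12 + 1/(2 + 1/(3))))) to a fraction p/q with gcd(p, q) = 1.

790/2457

Work from the innermost term outward:
Start with 3.
2 + 1/(3/1) = 2 + 1/3 = 7/3
12 + 1/(7/3) = 12 + 3/7 = 87/7
9 + 1/(87/7) = 9 + 7/87 = 790/87
3 + 1/(790/87) = 3 + 87/790 = 2457/790
0 + 1/(2457/790) = 0 + 790/2457 = 790/2457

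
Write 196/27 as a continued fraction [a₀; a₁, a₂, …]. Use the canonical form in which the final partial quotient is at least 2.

Apply division with remainder until the remainder is 0:
196 = 7·27 + 7, so a_0 = 7
27 = 3·7 + 6, so a_1 = 3
7 = 1·6 + 1, so a_2 = 1
6 = 6·1 + 0, so a_3 = 6

[7; 3, 1, 6]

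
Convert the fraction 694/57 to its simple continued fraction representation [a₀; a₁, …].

694 = 12·57 + 10, so a_0 = 12
57 = 5·10 + 7, so a_1 = 5
10 = 1·7 + 3, so a_2 = 1
7 = 2·3 + 1, so a_3 = 2
3 = 3·1 + 0, so a_4 = 3

[12; 5, 1, 2, 3]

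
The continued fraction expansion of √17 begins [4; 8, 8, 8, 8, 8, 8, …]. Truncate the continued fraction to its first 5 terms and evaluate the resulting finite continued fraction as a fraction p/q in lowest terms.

a_0 = 4: 4/1
a_1 = 8: 33/8
a_2 = 8: 268/65
a_3 = 8: 2177/528
a_4 = 8: 17684/4289

17684/4289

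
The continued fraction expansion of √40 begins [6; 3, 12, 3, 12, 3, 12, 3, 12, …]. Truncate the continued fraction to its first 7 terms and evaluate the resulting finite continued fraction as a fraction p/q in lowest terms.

Start with 12.
3 + 1/(12/1) = 3 + 1/12 = 37/12
12 + 1/(37/12) = 12 + 12/37 = 456/37
3 + 1/(456/37) = 3 + 37/456 = 1405/456
12 + 1/(1405/456) = 12 + 456/1405 = 17316/1405
3 + 1/(17316/1405) = 3 + 1405/17316 = 53353/17316
6 + 1/(53353/17316) = 6 + 17316/53353 = 337434/53353

337434/53353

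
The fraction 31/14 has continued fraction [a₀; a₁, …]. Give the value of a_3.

2

Apply division with remainder until the remainder is 0:
31 ÷ 14 → quotient 2, remainder 3
14 ÷ 3 → quotient 4, remainder 2
3 ÷ 2 → quotient 1, remainder 1
2 ÷ 1 → quotient 2, remainder 0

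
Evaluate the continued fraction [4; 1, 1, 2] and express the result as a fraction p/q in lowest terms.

Work from the innermost term outward:
Start with 2.
1 + 1/(2/1) = 1 + 1/2 = 3/2
1 + 1/(3/2) = 1 + 2/3 = 5/3
4 + 1/(5/3) = 4 + 3/5 = 23/5

23/5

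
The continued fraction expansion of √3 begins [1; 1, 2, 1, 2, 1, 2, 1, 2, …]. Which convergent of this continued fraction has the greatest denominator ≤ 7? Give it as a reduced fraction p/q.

a_0 = 1: 1/1  (≤ bound)
a_1 = 1: 2/1  (≤ bound)
a_2 = 2: 5/3  (≤ bound)
a_3 = 1: 7/4  (≤ bound)
a_4 = 2: 19/11  (> 7, stop)

7/4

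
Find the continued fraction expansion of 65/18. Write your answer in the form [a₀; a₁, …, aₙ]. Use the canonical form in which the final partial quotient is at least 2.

65 ÷ 18 → quotient 3, remainder 11
18 ÷ 11 → quotient 1, remainder 7
11 ÷ 7 → quotient 1, remainder 4
7 ÷ 4 → quotient 1, remainder 3
4 ÷ 3 → quotient 1, remainder 1
3 ÷ 1 → quotient 3, remainder 0

[3; 1, 1, 1, 1, 3]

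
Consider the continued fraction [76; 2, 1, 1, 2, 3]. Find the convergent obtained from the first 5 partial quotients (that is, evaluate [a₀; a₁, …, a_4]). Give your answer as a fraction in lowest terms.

993/13

Start with 2.
1 + 1/(2/1) = 1 + 1/2 = 3/2
1 + 1/(3/2) = 1 + 2/3 = 5/3
2 + 1/(5/3) = 2 + 3/5 = 13/5
76 + 1/(13/5) = 76 + 5/13 = 993/13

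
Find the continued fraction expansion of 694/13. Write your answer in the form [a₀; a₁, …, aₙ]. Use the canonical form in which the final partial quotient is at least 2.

Repeatedly divide and take the remainder:
694 = 53·13 + 5, so a_0 = 53
13 = 2·5 + 3, so a_1 = 2
5 = 1·3 + 2, so a_2 = 1
3 = 1·2 + 1, so a_3 = 1
2 = 2·1 + 0, so a_4 = 2

[53; 2, 1, 1, 2]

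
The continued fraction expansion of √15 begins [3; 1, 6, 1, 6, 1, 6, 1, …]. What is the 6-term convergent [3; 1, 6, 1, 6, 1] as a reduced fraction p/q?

Starting at the tail and folding back:
Start with 1.
6 + 1/(1/1) = 6 + 1/1 = 7/1
1 + 1/(7/1) = 1 + 1/7 = 8/7
6 + 1/(8/7) = 6 + 7/8 = 55/8
1 + 1/(55/8) = 1 + 8/55 = 63/55
3 + 1/(63/55) = 3 + 55/63 = 244/63

244/63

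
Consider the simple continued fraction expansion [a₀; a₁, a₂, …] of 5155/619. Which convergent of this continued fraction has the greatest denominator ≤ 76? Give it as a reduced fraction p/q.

508/61

a_0 = 8: 8/1  (≤ bound)
a_1 = 3: 25/3  (≤ bound)
a_2 = 20: 508/61  (≤ bound)
a_3 = 3: 1549/186  (> 76, stop)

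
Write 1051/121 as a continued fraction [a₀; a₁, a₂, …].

1051 ÷ 121 → quotient 8, remainder 83
121 ÷ 83 → quotient 1, remainder 38
83 ÷ 38 → quotient 2, remainder 7
38 ÷ 7 → quotient 5, remainder 3
7 ÷ 3 → quotient 2, remainder 1
3 ÷ 1 → quotient 3, remainder 0

[8; 1, 2, 5, 2, 3]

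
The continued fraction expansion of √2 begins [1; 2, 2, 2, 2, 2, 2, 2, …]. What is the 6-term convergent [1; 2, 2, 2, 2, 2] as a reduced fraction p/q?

Starting at the tail and folding back:
Start with 2.
2 + 1/(2/1) = 2 + 1/2 = 5/2
2 + 1/(5/2) = 2 + 2/5 = 12/5
2 + 1/(12/5) = 2 + 5/12 = 29/12
2 + 1/(29/12) = 2 + 12/29 = 70/29
1 + 1/(70/29) = 1 + 29/70 = 99/70

99/70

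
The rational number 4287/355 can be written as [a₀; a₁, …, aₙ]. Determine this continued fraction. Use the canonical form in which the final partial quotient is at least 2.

Apply division with remainder until the remainder is 0:
4287 ÷ 355 → quotient 12, remainder 27
355 ÷ 27 → quotient 13, remainder 4
27 ÷ 4 → quotient 6, remainder 3
4 ÷ 3 → quotient 1, remainder 1
3 ÷ 1 → quotient 3, remainder 0

[12; 13, 6, 1, 3]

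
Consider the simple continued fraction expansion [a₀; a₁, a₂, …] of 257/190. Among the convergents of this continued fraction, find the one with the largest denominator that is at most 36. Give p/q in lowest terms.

23/17

List convergents until the denominator exceeds the bound:
a_0 = 1: 1/1  (≤ bound)
a_1 = 2: 3/2  (≤ bound)
a_2 = 1: 4/3  (≤ bound)
a_3 = 5: 23/17  (≤ bound)
a_4 = 11: 257/190  (> 36, stop)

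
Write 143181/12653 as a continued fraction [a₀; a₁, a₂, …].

[11; 3, 6, 14, 1, 43]

143181 = 11·12653 + 3998, so a_0 = 11
12653 = 3·3998 + 659, so a_1 = 3
3998 = 6·659 + 44, so a_2 = 6
659 = 14·44 + 43, so a_3 = 14
44 = 1·43 + 1, so a_4 = 1
43 = 43·1 + 0, so a_5 = 43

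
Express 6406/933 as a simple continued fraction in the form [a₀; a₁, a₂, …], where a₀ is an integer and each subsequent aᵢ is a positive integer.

Apply division with remainder until the remainder is 0:
6406 ÷ 933 → quotient 6, remainder 808
933 ÷ 808 → quotient 1, remainder 125
808 ÷ 125 → quotient 6, remainder 58
125 ÷ 58 → quotient 2, remainder 9
58 ÷ 9 → quotient 6, remainder 4
9 ÷ 4 → quotient 2, remainder 1
4 ÷ 1 → quotient 4, remainder 0

[6; 1, 6, 2, 6, 2, 4]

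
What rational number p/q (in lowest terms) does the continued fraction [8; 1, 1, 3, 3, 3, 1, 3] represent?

a_0 = 8: 8/1
a_1 = 1: 9/1
a_2 = 1: 17/2
a_3 = 3: 60/7
a_4 = 3: 197/23
a_5 = 3: 651/76
a_6 = 1: 848/99
a_7 = 3: 3195/373

3195/373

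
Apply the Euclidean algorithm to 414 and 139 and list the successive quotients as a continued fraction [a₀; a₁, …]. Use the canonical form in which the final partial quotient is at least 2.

Repeatedly divide and take the remainder:
414 ÷ 139 → quotient 2, remainder 136
139 ÷ 136 → quotient 1, remainder 3
136 ÷ 3 → quotient 45, remainder 1
3 ÷ 1 → quotient 3, remainder 0

[2; 1, 45, 3]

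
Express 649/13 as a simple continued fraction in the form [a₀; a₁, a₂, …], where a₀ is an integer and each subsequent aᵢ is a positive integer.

649 ÷ 13 → quotient 49, remainder 12
13 ÷ 12 → quotient 1, remainder 1
12 ÷ 1 → quotient 12, remainder 0

[49; 1, 12]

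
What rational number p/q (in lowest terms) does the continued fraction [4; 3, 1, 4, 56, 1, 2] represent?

a_0 = 4: 4/1
a_1 = 3: 13/3
a_2 = 1: 17/4
a_3 = 4: 81/19
a_4 = 56: 4553/1068
a_5 = 1: 4634/1087
a_6 = 2: 13821/3242

13821/3242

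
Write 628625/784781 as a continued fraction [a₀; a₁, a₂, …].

628625 ÷ 784781 → quotient 0, remainder 628625
784781 ÷ 628625 → quotient 1, remainder 156156
628625 ÷ 156156 → quotient 4, remainder 4001
156156 ÷ 4001 → quotient 39, remainder 117
4001 ÷ 117 → quotient 34, remainder 23
117 ÷ 23 → quotient 5, remainder 2
23 ÷ 2 → quotient 11, remainder 1
2 ÷ 1 → quotient 2, remainder 0

[0; 1, 4, 39, 34, 5, 11, 2]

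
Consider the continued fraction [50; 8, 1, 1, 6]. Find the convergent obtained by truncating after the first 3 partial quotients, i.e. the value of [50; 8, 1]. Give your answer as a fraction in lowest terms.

451/9

Build up convergents one term at a time:
a_0 = 50: 50/1
a_1 = 8: 401/8
a_2 = 1: 451/9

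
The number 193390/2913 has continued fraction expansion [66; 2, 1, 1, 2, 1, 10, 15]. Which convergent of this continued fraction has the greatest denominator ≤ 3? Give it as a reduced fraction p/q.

a_0 = 66: 66/1  (≤ bound)
a_1 = 2: 133/2  (≤ bound)
a_2 = 1: 199/3  (≤ bound)
a_3 = 1: 332/5  (> 3, stop)

199/3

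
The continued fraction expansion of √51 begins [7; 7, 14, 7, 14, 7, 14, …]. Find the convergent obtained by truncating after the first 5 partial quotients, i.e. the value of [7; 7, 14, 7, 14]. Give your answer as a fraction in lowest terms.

70693/9899

a_0 = 7: 7/1
a_1 = 7: 50/7
a_2 = 14: 707/99
a_3 = 7: 4999/700
a_4 = 14: 70693/9899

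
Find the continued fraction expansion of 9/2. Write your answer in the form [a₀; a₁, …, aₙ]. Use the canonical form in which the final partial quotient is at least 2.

[4; 2]

9 = 4·2 + 1, so a_0 = 4
2 = 2·1 + 0, so a_1 = 2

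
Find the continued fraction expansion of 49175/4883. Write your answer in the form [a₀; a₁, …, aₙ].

[10; 14, 6, 1, 1, 26]

49175 = 10·4883 + 345, so a_0 = 10
4883 = 14·345 + 53, so a_1 = 14
345 = 6·53 + 27, so a_2 = 6
53 = 1·27 + 26, so a_3 = 1
27 = 1·26 + 1, so a_4 = 1
26 = 26·1 + 0, so a_5 = 26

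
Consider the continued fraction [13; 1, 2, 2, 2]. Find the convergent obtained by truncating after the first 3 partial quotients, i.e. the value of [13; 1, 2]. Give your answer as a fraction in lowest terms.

Start with 2.
1 + 1/(2/1) = 1 + 1/2 = 3/2
13 + 1/(3/2) = 13 + 2/3 = 41/3

41/3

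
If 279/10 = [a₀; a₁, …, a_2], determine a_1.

1

⌊279/10⌋ = 27, remainder 9
⌊10/9⌋ = 1, remainder 1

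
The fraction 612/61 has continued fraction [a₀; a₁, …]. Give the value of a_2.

612 = 10·61 + 2, so a_0 = 10
61 = 30·2 + 1, so a_1 = 30
2 = 2·1 + 0, so a_2 = 2

2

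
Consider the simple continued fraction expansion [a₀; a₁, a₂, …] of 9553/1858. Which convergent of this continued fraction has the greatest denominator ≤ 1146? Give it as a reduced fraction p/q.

1126/219

a_0 = 5: 5/1  (≤ bound)
a_1 = 7: 36/7  (≤ bound)
a_2 = 15: 545/106  (≤ bound)
a_3 = 2: 1126/219  (≤ bound)
a_4 = 8: 9553/1858  (> 1146, stop)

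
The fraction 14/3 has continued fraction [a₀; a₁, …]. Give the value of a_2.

2

14 ÷ 3 → quotient 4, remainder 2
3 ÷ 2 → quotient 1, remainder 1
2 ÷ 1 → quotient 2, remainder 0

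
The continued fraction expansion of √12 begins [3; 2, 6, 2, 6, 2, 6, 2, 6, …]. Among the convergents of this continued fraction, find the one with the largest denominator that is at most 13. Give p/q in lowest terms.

a_0 = 3: 3/1  (≤ bound)
a_1 = 2: 7/2  (≤ bound)
a_2 = 6: 45/13  (≤ bound)
a_3 = 2: 97/28  (> 13, stop)

45/13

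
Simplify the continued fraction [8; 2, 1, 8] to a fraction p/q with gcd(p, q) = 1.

Start with 8.
1 + 1/(8/1) = 1 + 1/8 = 9/8
2 + 1/(9/8) = 2 + 8/9 = 26/9
8 + 1/(26/9) = 8 + 9/26 = 217/26

217/26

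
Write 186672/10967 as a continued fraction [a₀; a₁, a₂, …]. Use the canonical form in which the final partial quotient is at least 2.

Apply division with remainder until the remainder is 0:
186672 ÷ 10967 → quotient 17, remainder 233
10967 ÷ 233 → quotient 47, remainder 16
233 ÷ 16 → quotient 14, remainder 9
16 ÷ 9 → quotient 1, remainder 7
9 ÷ 7 → quotient 1, remainder 2
7 ÷ 2 → quotient 3, remainder 1
2 ÷ 1 → quotient 2, remainder 0

[17; 47, 14, 1, 1, 3, 2]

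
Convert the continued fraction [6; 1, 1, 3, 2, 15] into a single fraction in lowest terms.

Collapse the nested fraction from the inside out:
Start with 15.
2 + 1/(15/1) = 2 + 1/15 = 31/15
3 + 1/(31/15) = 3 + 15/31 = 108/31
1 + 1/(108/31) = 1 + 31/108 = 139/108
1 + 1/(139/108) = 1 + 108/139 = 247/139
6 + 1/(247/139) = 6 + 139/247 = 1621/247

1621/247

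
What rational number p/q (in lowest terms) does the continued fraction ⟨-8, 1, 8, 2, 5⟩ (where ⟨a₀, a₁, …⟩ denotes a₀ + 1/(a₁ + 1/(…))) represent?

Compute successive convergents:
a_0 = -8: -8/1
a_1 = 1: -7/1
a_2 = 8: -64/9
a_3 = 2: -135/19
a_4 = 5: -739/104

-739/104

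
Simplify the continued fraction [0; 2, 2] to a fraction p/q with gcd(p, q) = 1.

a_0 = 0: 0/1
a_1 = 2: 1/2
a_2 = 2: 2/5

2/5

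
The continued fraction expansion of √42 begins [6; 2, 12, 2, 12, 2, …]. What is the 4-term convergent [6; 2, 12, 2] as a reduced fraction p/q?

337/52

Work from the innermost term outward:
Start with 2.
12 + 1/(2/1) = 12 + 1/2 = 25/2
2 + 1/(25/2) = 2 + 2/25 = 52/25
6 + 1/(52/25) = 6 + 25/52 = 337/52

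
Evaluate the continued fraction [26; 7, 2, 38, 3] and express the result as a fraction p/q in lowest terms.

Use the convergent recurrence hₖ = aₖ·hₖ₋₁ + hₖ₋₂ (and likewise for the denominators kₖ):
a_0 = 26: 26/1
a_1 = 7: 183/7
a_2 = 2: 392/15
a_3 = 38: 15079/577
a_4 = 3: 45629/1746

45629/1746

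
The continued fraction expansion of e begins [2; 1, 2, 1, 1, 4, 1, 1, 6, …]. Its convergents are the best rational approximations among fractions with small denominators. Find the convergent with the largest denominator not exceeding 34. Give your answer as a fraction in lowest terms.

a_0 = 2: 2/1  (≤ bound)
a_1 = 1: 3/1  (≤ bound)
a_2 = 2: 8/3  (≤ bound)
a_3 = 1: 11/4  (≤ bound)
a_4 = 1: 19/7  (≤ bound)
a_5 = 4: 87/32  (≤ bound)
a_6 = 1: 106/39  (> 34, stop)

87/32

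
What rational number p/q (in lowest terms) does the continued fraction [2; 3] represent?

7/3

a_0 = 2: 2/1
a_1 = 3: 7/3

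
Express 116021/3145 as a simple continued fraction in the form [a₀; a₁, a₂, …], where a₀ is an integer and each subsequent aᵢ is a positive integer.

[36; 1, 8, 7, 49]

116021 = 36·3145 + 2801, so a_0 = 36
3145 = 1·2801 + 344, so a_1 = 1
2801 = 8·344 + 49, so a_2 = 8
344 = 7·49 + 1, so a_3 = 7
49 = 49·1 + 0, so a_4 = 49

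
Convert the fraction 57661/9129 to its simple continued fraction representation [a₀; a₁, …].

[6; 3, 6, 5, 1, 12, 6]

⌊57661/9129⌋ = 6, remainder 2887
⌊9129/2887⌋ = 3, remainder 468
⌊2887/468⌋ = 6, remainder 79
⌊468/79⌋ = 5, remainder 73
⌊79/73⌋ = 1, remainder 6
⌊73/6⌋ = 12, remainder 1
⌊6/1⌋ = 6, remainder 0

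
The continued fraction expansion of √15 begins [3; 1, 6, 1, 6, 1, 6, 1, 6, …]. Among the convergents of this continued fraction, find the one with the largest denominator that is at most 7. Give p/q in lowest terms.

27/7

a_0 = 3: 3/1  (≤ bound)
a_1 = 1: 4/1  (≤ bound)
a_2 = 6: 27/7  (≤ bound)
a_3 = 1: 31/8  (> 7, stop)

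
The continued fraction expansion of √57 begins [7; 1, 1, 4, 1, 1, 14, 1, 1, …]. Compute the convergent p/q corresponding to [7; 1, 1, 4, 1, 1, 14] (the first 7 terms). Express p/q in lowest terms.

a_0 = 7: 7/1
a_1 = 1: 8/1
a_2 = 1: 15/2
a_3 = 4: 68/9
a_4 = 1: 83/11
a_5 = 1: 151/20
a_6 = 14: 2197/291

2197/291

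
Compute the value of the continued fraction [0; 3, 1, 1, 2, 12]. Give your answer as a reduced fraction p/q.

62/223

a_0 = 0: 0/1
a_1 = 3: 1/3
a_2 = 1: 1/4
a_3 = 1: 2/7
a_4 = 2: 5/18
a_5 = 12: 62/223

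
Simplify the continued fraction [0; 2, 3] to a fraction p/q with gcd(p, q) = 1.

3/7

Start with 3.
2 + 1/(3/1) = 2 + 1/3 = 7/3
0 + 1/(7/3) = 0 + 3/7 = 3/7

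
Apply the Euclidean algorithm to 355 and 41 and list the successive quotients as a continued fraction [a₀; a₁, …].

355 ÷ 41 → quotient 8, remainder 27
41 ÷ 27 → quotient 1, remainder 14
27 ÷ 14 → quotient 1, remainder 13
14 ÷ 13 → quotient 1, remainder 1
13 ÷ 1 → quotient 13, remainder 0

[8; 1, 1, 1, 13]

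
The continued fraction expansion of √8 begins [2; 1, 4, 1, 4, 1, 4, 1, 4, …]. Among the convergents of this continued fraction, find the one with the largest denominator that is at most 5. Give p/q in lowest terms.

List convergents until the denominator exceeds the bound:
a_0 = 2: 2/1  (≤ bound)
a_1 = 1: 3/1  (≤ bound)
a_2 = 4: 14/5  (≤ bound)
a_3 = 1: 17/6  (> 5, stop)

14/5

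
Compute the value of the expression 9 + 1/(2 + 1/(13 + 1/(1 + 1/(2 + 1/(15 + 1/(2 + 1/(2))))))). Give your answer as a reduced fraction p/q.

Start with 2.
2 + 1/(2/1) = 2 + 1/2 = 5/2
15 + 1/(5/2) = 15 + 2/5 = 77/5
2 + 1/(77/5) = 2 + 5/77 = 159/77
1 + 1/(159/77) = 1 + 77/159 = 236/159
13 + 1/(236/159) = 13 + 159/236 = 3227/236
2 + 1/(3227/236) = 2 + 236/3227 = 6690/3227
9 + 1/(6690/3227) = 9 + 3227/6690 = 63437/6690

63437/6690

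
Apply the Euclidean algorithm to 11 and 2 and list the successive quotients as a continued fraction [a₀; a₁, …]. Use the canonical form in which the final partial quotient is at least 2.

⌊11/2⌋ = 5, remainder 1
⌊2/1⌋ = 2, remainder 0

[5; 2]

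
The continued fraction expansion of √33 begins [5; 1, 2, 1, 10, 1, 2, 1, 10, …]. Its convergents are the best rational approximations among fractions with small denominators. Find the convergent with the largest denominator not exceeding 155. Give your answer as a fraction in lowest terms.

787/137

a_0 = 5: 5/1  (≤ bound)
a_1 = 1: 6/1  (≤ bound)
a_2 = 2: 17/3  (≤ bound)
a_3 = 1: 23/4  (≤ bound)
a_4 = 10: 247/43  (≤ bound)
a_5 = 1: 270/47  (≤ bound)
a_6 = 2: 787/137  (≤ bound)
a_7 = 1: 1057/184  (> 155, stop)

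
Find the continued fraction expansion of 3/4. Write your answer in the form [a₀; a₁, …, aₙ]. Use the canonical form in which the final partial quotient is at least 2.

3 = 0·4 + 3, so a_0 = 0
4 = 1·3 + 1, so a_1 = 1
3 = 3·1 + 0, so a_2 = 3

[0; 1, 3]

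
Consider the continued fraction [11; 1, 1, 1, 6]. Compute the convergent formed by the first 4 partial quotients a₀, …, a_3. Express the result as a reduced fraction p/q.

a_0 = 11: 11/1
a_1 = 1: 12/1
a_2 = 1: 23/2
a_3 = 1: 35/3

35/3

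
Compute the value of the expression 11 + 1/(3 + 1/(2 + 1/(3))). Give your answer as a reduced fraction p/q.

271/24

Start with 3.
2 + 1/(3/1) = 2 + 1/3 = 7/3
3 + 1/(7/3) = 3 + 3/7 = 24/7
11 + 1/(24/7) = 11 + 7/24 = 271/24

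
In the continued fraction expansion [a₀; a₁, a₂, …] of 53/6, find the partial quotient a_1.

⌊53/6⌋ = 8, remainder 5
⌊6/5⌋ = 1, remainder 1

1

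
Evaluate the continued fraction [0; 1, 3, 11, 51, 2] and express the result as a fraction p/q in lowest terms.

Work from the innermost term outward:
Start with 2.
51 + 1/(2/1) = 51 + 1/2 = 103/2
11 + 1/(103/2) = 11 + 2/103 = 1135/103
3 + 1/(1135/103) = 3 + 103/1135 = 3508/1135
1 + 1/(3508/1135) = 1 + 1135/3508 = 4643/3508
0 + 1/(4643/3508) = 0 + 3508/4643 = 3508/4643

3508/4643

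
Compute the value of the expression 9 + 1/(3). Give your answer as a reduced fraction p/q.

28/3

Compute successive convergents:
a_0 = 9: 9/1
a_1 = 3: 28/3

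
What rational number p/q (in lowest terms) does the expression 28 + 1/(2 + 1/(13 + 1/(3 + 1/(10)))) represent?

Use the convergent recurrence hₖ = aₖ·hₖ₋₁ + hₖ₋₂ (and likewise for the denominators kₖ):
a_0 = 28: 28/1
a_1 = 2: 57/2
a_2 = 13: 769/27
a_3 = 3: 2364/83
a_4 = 10: 24409/857

24409/857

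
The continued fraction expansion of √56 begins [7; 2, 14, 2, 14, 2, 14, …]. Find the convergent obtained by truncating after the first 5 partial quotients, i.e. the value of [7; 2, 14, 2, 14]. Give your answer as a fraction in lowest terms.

6503/869

Start with 14.
2 + 1/(14/1) = 2 + 1/14 = 29/14
14 + 1/(29/14) = 14 + 14/29 = 420/29
2 + 1/(420/29) = 2 + 29/420 = 869/420
7 + 1/(869/420) = 7 + 420/869 = 6503/869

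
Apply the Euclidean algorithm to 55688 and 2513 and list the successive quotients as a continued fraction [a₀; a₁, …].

⌊55688/2513⌋ = 22, remainder 402
⌊2513/402⌋ = 6, remainder 101
⌊402/101⌋ = 3, remainder 99
⌊101/99⌋ = 1, remainder 2
⌊99/2⌋ = 49, remainder 1
⌊2/1⌋ = 2, remainder 0

[22; 6, 3, 1, 49, 2]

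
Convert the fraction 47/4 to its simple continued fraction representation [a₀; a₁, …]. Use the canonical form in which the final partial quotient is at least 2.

Apply division with remainder until the remainder is 0:
⌊47/4⌋ = 11, remainder 3
⌊4/3⌋ = 1, remainder 1
⌊3/1⌋ = 3, remainder 0

[11; 1, 3]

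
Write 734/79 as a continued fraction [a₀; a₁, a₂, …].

Apply division with remainder until the remainder is 0:
734 ÷ 79 → quotient 9, remainder 23
79 ÷ 23 → quotient 3, remainder 10
23 ÷ 10 → quotient 2, remainder 3
10 ÷ 3 → quotient 3, remainder 1
3 ÷ 1 → quotient 3, remainder 0

[9; 3, 2, 3, 3]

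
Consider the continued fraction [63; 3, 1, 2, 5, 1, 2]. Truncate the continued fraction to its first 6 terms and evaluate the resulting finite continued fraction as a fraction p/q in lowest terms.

4429/70

Collapse the nested fraction from the inside out:
Start with 1.
5 + 1/(1/1) = 5 + 1/1 = 6/1
2 + 1/(6/1) = 2 + 1/6 = 13/6
1 + 1/(13/6) = 1 + 6/13 = 19/13
3 + 1/(19/13) = 3 + 13/19 = 70/19
63 + 1/(70/19) = 63 + 19/70 = 4429/70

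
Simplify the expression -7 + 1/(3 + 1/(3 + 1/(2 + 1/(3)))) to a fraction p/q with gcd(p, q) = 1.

Start with 3.
2 + 1/(3/1) = 2 + 1/3 = 7/3
3 + 1/(7/3) = 3 + 3/7 = 24/7
3 + 1/(24/7) = 3 + 7/24 = 79/24
-7 + 1/(79/24) = -7 + 24/79 = -529/79

-529/79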